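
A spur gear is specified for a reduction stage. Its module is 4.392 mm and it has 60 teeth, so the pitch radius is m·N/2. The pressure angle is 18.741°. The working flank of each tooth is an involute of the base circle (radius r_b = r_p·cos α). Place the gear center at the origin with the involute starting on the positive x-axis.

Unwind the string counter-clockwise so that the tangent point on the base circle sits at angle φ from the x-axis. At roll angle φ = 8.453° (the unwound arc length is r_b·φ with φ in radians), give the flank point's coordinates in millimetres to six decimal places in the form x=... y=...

pitch radius r_p = m·N/2 = 4.392·60/2 = 131.760000
base radius r_b = r_p·cos α = 131.760000·cos 18.741° = 124.774165
roll angle φ = 8.453° = 0.14753268 rad
x = r_b·(cos φ + φ·sin φ) = 124.774165·(0.98913678 + 0.14753268·0.14699807) = 126.124696
y = r_b·(sin φ − φ·cos φ) = 124.774165·(0.14699807 − 0.14753268·0.98913678) = 0.133267

x=126.124696 y=0.133267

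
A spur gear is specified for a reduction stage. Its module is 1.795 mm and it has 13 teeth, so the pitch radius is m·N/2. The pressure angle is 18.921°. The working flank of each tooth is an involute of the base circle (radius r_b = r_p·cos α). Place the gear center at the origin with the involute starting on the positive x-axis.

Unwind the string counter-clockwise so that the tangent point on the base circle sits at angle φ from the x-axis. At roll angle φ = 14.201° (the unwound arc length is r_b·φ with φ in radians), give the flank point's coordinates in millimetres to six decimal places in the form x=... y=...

x=11.370889 y=0.055674

pitch radius r_p = m·N/2 = 1.795·13/2 = 11.667500
base radius r_b = r_p·cos α = 11.667500·cos 18.921° = 11.037065
roll angle φ = 14.201° = 0.24785421 rad
x = r_b·(cos φ + φ·sin φ) = 11.037065·(0.96944107 + 0.24785421·0.24532431) = 11.370889
y = r_b·(sin φ − φ·cos φ) = 11.037065·(0.24532431 − 0.24785421·0.96944107) = 0.055674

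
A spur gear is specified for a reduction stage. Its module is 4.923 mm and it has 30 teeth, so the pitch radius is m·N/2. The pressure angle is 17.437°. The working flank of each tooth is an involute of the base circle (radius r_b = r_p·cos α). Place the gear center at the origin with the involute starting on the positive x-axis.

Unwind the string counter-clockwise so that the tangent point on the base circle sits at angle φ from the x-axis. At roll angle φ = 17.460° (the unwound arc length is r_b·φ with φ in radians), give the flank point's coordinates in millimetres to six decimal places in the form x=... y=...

pitch radius r_p = m·N/2 = 4.923·30/2 = 73.845000
base radius r_b = r_p·cos α = 73.845000·cos 17.437° = 70.451602
roll angle φ = 17.460° = 0.30473449 rad
x = r_b·(cos φ + φ·sin φ) = 70.451602·(0.95392665 + 0.30473449·0.30003991) = 73.647227
y = r_b·(sin φ − φ·cos φ) = 70.451602·(0.30003991 − 0.30473449·0.95392665) = 0.658409

x=73.647227 y=0.658409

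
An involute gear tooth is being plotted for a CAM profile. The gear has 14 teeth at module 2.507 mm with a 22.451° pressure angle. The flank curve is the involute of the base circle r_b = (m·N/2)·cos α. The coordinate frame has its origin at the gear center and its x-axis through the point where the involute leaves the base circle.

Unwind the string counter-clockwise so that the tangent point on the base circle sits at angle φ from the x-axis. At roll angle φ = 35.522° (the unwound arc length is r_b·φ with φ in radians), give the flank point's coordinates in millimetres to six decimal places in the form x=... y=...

pitch radius r_p = m·N/2 = 2.507·14/2 = 17.549000
base radius r_b = r_p·cos α = 17.549000·cos 22.451° = 16.218899
roll angle φ = 35.522° = 0.61997586 rad
x = r_b·(cos φ + φ·sin φ) = 16.218899·(0.81389248 + 0.61997586·0.58101551) = 19.042741
y = r_b·(sin φ − φ·cos φ) = 16.218899·(0.58101551 − 0.61997586·0.81389248) = 1.239478

x=19.042741 y=1.239478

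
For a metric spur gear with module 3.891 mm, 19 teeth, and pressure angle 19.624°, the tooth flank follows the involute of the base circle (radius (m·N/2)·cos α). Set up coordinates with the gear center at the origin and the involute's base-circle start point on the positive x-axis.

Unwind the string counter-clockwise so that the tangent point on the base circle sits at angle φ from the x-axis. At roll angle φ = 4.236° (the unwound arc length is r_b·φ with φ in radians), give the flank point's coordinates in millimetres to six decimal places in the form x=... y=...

x=34.912511 y=0.004687

pitch radius r_p = m·N/2 = 3.891·19/2 = 36.964500
base radius r_b = r_p·cos α = 36.964500·cos 19.624° = 34.817486
roll angle φ = 4.236° = 0.07393215 rad
x = r_b·(cos φ + φ·sin φ) = 34.817486·(0.99726826 + 0.07393215·0.07386481) = 34.912511
y = r_b·(sin φ − φ·cos φ) = 34.817486·(0.07386481 − 0.07393215·0.99726826) = 0.004687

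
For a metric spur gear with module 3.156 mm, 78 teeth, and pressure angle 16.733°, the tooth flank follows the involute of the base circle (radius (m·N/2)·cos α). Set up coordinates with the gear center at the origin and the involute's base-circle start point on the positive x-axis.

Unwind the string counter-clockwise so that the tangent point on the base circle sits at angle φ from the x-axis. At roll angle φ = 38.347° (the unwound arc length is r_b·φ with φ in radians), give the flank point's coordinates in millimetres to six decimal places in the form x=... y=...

x=141.388332 y=11.259956

pitch radius r_p = m·N/2 = 3.156·78/2 = 123.084000
base radius r_b = r_p·cos α = 123.084000·cos 16.733° = 117.872233
roll angle φ = 38.347° = 0.66928141 rad
x = r_b·(cos φ + φ·sin φ) = 117.872233·(0.78426770 + 0.66928141·0.62042258) = 141.388332
y = r_b·(sin φ − φ·cos φ) = 117.872233·(0.62042258 − 0.66928141·0.78426770) = 11.259956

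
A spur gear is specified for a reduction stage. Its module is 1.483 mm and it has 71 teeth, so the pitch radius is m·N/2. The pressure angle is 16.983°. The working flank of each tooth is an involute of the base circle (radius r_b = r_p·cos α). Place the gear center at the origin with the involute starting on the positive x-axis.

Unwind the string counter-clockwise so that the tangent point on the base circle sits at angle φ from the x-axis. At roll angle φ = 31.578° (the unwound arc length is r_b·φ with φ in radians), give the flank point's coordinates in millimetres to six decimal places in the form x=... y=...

pitch radius r_p = m·N/2 = 1.483·71/2 = 52.646500
base radius r_b = r_p·cos α = 52.646500·cos 16.983° = 50.350663
roll angle φ = 31.578° = 0.55114007 rad
x = r_b·(cos φ + φ·sin φ) = 50.350663·(0.85192807 + 0.55114007·0.52365883) = 57.426816
y = r_b·(sin φ − φ·cos φ) = 50.350663·(0.52365883 − 0.55114007·0.85192807) = 2.725337

x=57.426816 y=2.725337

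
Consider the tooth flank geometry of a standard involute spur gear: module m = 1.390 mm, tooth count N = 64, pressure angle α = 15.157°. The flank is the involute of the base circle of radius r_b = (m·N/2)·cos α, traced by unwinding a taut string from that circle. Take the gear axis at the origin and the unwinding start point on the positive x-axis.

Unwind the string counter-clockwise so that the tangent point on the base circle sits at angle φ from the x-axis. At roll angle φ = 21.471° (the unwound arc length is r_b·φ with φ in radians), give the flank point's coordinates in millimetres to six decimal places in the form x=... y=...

pitch radius r_p = m·N/2 = 1.390·64/2 = 44.480000
base radius r_b = r_p·cos α = 44.480000·cos 15.157° = 42.932674
roll angle φ = 21.471° = 0.37473964 rad
x = r_b·(cos φ + φ·sin φ) = 42.932674·(0.93060295 + 0.37473964·0.36603025) = 45.842178
y = r_b·(sin φ − φ·cos φ) = 42.932674·(0.36603025 − 0.37473964·0.93060295) = 0.742582

x=45.842178 y=0.742582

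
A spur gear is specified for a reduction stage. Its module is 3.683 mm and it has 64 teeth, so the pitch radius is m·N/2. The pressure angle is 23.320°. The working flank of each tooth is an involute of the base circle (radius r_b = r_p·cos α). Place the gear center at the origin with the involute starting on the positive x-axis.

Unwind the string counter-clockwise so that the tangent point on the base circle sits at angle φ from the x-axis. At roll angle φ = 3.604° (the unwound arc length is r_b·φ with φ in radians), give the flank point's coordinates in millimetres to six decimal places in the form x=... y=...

x=108.442035 y=0.008975

pitch radius r_p = m·N/2 = 3.683·64/2 = 117.856000
base radius r_b = r_p·cos α = 117.856000·cos 23.320° = 108.228138
roll angle φ = 3.604° = 0.06290167 rad
x = r_b·(cos φ + φ·sin φ) = 108.228138·(0.99802234 + 0.06290167·0.06286019) = 108.442035
y = r_b·(sin φ − φ·cos φ) = 108.228138·(0.06286019 − 0.06290167·0.99802234) = 0.008975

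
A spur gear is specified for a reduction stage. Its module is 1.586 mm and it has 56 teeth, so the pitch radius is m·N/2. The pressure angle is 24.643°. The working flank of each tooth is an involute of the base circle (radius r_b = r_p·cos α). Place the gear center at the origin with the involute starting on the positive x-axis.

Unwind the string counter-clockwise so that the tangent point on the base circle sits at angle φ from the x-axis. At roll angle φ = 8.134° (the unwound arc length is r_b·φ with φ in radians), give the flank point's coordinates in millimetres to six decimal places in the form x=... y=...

x=40.768169 y=0.038418

pitch radius r_p = m·N/2 = 1.586·56/2 = 44.408000
base radius r_b = r_p·cos α = 44.408000·cos 24.643° = 40.363472
roll angle φ = 8.134° = 0.14196508 rad
x = r_b·(cos φ + φ·sin φ) = 40.363472·(0.98993987 + 0.14196508·0.14148870) = 40.768169
y = r_b·(sin φ − φ·cos φ) = 40.363472·(0.14148870 − 0.14196508·0.98993987) = 0.038418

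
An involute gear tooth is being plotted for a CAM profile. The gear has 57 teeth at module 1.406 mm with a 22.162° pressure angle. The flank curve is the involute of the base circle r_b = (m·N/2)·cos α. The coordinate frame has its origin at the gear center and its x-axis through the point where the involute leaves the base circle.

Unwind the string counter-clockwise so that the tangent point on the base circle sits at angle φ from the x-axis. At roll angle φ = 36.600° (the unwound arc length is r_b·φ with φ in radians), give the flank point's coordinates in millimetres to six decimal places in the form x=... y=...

x=43.927077 y=3.094752

pitch radius r_p = m·N/2 = 1.406·57/2 = 40.071000
base radius r_b = r_p·cos α = 40.071000·cos 22.162° = 37.110594
roll angle φ = 36.600° = 0.63879051 rad
x = r_b·(cos φ + φ·sin φ) = 37.110594·(0.80281748 + 0.63879051·0.59622487) = 43.927077
y = r_b·(sin φ − φ·cos φ) = 37.110594·(0.59622487 − 0.63879051·0.80281748) = 3.094752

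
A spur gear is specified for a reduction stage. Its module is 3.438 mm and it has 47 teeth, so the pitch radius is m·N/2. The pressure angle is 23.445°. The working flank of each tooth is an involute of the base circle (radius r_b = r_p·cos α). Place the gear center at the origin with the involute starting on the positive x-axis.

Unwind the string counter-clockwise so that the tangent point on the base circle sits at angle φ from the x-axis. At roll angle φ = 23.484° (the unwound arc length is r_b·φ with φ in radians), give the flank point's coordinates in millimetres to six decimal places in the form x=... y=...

pitch radius r_p = m·N/2 = 3.438·47/2 = 80.793000
base radius r_b = r_p·cos α = 80.793000·cos 23.445° = 74.122926
roll angle φ = 23.484° = 0.40987312 rad
x = r_b·(cos φ + φ·sin φ) = 74.122926·(0.91717139 + 0.40987312·0.39849296) = 80.090039
y = r_b·(sin φ − φ·cos φ) = 74.122926·(0.39849296 − 0.40987312·0.91717139) = 1.672885

x=80.090039 y=1.672885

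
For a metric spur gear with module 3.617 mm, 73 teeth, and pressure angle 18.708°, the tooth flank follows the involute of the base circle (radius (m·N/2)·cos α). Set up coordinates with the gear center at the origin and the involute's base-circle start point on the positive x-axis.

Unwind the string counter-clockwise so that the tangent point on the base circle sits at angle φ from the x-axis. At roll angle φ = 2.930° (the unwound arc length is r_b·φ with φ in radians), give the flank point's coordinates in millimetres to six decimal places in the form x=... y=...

x=125.208660 y=0.005573

pitch radius r_p = m·N/2 = 3.617·73/2 = 132.020500
base radius r_b = r_p·cos α = 132.020500·cos 18.708° = 125.045263
roll angle φ = 2.930° = 0.05113815 rad
x = r_b·(cos φ + φ·sin φ) = 125.045263·(0.99869273 + 0.05113815·0.05111586) = 125.208660
y = r_b·(sin φ − φ·cos φ) = 125.045263·(0.05111586 − 0.05113815·0.99869273) = 0.005573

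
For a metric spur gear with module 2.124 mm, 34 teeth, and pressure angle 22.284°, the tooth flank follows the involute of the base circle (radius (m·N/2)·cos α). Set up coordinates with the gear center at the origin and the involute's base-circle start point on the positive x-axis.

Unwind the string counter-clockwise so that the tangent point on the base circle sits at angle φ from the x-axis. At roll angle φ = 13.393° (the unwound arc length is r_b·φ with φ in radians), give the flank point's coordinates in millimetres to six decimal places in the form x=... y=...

pitch radius r_p = m·N/2 = 2.124·34/2 = 36.108000
base radius r_b = r_p·cos α = 36.108000·cos 22.284° = 33.411297
roll angle φ = 13.393° = 0.23375195 rad
x = r_b·(cos φ + φ·sin φ) = 33.411297·(0.97280418 + 0.23375195·0.23162905) = 34.311663
y = r_b·(sin φ − φ·cos φ) = 33.411297·(0.23162905 − 0.23375195·0.97280418) = 0.141470

x=34.311663 y=0.141470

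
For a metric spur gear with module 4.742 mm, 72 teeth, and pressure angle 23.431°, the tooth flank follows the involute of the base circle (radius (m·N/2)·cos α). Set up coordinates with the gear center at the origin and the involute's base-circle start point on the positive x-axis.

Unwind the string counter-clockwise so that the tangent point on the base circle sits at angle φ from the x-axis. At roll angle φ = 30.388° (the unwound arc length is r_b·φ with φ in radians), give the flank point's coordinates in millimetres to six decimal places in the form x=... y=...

pitch radius r_p = m·N/2 = 4.742·72/2 = 170.712000
base radius r_b = r_p·cos α = 170.712000·cos 23.431° = 156.635023
roll angle φ = 30.388° = 0.53037065 rad
x = r_b·(cos φ + φ·sin φ) = 156.635023·(0.86261963 + 0.53037065·0.50585311) = 177.140000
y = r_b·(sin φ − φ·cos φ) = 156.635023·(0.50585311 − 0.53037065·0.86261963) = 7.572515

x=177.140000 y=7.572515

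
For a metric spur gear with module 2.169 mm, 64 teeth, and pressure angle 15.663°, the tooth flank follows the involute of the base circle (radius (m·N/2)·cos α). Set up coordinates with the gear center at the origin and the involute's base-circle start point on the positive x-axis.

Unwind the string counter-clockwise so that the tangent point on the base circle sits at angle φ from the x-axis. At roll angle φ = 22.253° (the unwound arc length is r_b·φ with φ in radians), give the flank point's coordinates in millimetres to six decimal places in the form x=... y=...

pitch radius r_p = m·N/2 = 2.169·64/2 = 69.408000
base radius r_b = r_p·cos α = 69.408000·cos 15.663° = 66.830624
roll angle φ = 22.253° = 0.38838812 rad
x = r_b·(cos φ + φ·sin φ) = 66.830624·(0.92552068 + 0.38838812·0.37869708) = 71.682669
y = r_b·(sin φ − φ·cos φ) = 66.830624·(0.37869708 − 0.38838812·0.92552068) = 1.285543

x=71.682669 y=1.285543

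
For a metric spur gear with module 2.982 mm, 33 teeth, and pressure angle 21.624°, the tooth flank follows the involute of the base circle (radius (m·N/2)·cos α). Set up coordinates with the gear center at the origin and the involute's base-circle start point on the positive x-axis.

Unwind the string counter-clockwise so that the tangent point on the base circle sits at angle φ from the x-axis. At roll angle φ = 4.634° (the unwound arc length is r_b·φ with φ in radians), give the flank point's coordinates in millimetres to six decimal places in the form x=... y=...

pitch radius r_p = m·N/2 = 2.982·33/2 = 49.203000
base radius r_b = r_p·cos α = 49.203000·cos 21.624° = 45.740201
roll angle φ = 4.634° = 0.08087856 rad
x = r_b·(cos φ + φ·sin φ) = 45.740201·(0.99673111 + 0.08087856·0.08079041) = 45.889558
y = r_b·(sin φ − φ·cos φ) = 45.740201·(0.08079041 − 0.08087856·0.99673111) = 0.008061

x=45.889558 y=0.008061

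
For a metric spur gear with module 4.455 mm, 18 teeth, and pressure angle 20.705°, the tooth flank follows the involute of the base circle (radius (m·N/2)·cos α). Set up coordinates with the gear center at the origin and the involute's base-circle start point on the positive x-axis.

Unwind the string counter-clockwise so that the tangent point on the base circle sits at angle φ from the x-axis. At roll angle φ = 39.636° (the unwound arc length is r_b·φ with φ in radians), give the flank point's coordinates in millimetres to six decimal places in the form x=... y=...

x=45.434172 y=3.944086

pitch radius r_p = m·N/2 = 4.455·18/2 = 40.095000
base radius r_b = r_p·cos α = 40.095000·cos 20.705° = 37.505391
roll angle φ = 39.636° = 0.69177870 rad
x = r_b·(cos φ + φ·sin φ) = 37.505391·(0.77011259 + 0.69177870·0.63790799) = 45.434172
y = r_b·(sin φ − φ·cos φ) = 37.505391·(0.63790799 − 0.69177870·0.77011259) = 3.944086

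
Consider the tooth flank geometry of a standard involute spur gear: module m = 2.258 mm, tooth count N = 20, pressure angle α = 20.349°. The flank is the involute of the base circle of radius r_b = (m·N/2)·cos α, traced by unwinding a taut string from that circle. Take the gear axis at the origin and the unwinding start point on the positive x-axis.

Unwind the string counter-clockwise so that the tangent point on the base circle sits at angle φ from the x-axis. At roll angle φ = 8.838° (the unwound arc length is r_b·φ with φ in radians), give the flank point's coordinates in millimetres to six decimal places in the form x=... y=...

pitch radius r_p = m·N/2 = 2.258·20/2 = 22.580000
base radius r_b = r_p·cos α = 22.580000·cos 20.349° = 21.170825
roll angle φ = 8.838° = 0.15425220 rad
x = r_b·(cos φ + φ·sin φ) = 21.170825·(0.98812670 + 0.15425220·0.15364122) = 21.421195
y = r_b·(sin φ − φ·cos φ) = 21.170825·(0.15364122 − 0.15425220·0.98812670) = 0.025839

x=21.421195 y=0.025839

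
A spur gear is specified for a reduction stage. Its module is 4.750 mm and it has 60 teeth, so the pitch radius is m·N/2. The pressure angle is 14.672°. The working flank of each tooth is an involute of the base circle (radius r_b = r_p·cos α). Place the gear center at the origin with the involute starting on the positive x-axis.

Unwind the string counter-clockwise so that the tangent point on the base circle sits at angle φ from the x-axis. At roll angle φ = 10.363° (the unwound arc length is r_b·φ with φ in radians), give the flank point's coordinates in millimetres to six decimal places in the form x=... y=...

x=140.089728 y=0.270996

pitch radius r_p = m·N/2 = 4.750·60/2 = 142.500000
base radius r_b = r_p·cos α = 142.500000·cos 14.672° = 137.853310
roll angle φ = 10.363° = 0.18086847 rad
x = r_b·(cos φ + φ·sin φ) = 137.853310·(0.98368784 + 0.18086847·0.17988394) = 140.089728
y = r_b·(sin φ − φ·cos φ) = 137.853310·(0.17988394 − 0.18086847·0.98368784) = 0.270996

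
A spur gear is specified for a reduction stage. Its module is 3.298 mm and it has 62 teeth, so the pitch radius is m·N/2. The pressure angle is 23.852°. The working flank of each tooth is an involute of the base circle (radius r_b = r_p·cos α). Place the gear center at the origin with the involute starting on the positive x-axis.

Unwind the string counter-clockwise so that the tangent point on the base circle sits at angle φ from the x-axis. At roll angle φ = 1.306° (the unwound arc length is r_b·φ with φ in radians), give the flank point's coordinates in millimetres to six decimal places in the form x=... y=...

x=93.530452 y=0.000369

pitch radius r_p = m·N/2 = 3.298·62/2 = 102.238000
base radius r_b = r_p·cos α = 102.238000·cos 23.852° = 93.506164
roll angle φ = 1.306° = 0.02279400 rad
x = r_b·(cos φ + φ·sin φ) = 93.506164·(0.99974023 + 0.02279400·0.02279203) = 93.530452
y = r_b·(sin φ − φ·cos φ) = 93.506164·(0.02279203 − 0.02279400·0.99974023) = 0.000369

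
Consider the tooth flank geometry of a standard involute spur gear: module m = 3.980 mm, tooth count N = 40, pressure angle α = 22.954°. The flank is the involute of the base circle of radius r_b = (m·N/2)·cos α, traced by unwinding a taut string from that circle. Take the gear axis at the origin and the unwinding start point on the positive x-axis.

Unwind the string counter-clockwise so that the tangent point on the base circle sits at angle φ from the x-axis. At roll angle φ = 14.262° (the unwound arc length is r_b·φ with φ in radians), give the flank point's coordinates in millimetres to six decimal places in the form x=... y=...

pitch radius r_p = m·N/2 = 3.980·40/2 = 79.600000
base radius r_b = r_p·cos α = 79.600000·cos 22.954° = 73.297133
roll angle φ = 14.262° = 0.24891886 rad
x = r_b·(cos φ + φ·sin φ) = 73.297133·(0.96917933 + 0.24891886·0.24635628) = 75.532847
y = r_b·(sin φ − φ·cos φ) = 73.297133·(0.24635628 − 0.24891886·0.96917933) = 0.374495

x=75.532847 y=0.374495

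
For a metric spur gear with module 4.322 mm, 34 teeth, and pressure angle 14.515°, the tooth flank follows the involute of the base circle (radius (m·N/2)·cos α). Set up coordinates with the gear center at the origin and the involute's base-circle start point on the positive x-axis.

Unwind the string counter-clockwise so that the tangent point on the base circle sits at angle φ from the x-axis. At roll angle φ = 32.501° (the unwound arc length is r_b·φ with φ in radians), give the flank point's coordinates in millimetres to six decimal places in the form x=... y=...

x=81.668261 y=4.189938

pitch radius r_p = m·N/2 = 4.322·34/2 = 73.474000
base radius r_b = r_p·cos α = 73.474000·cos 14.515° = 71.128861
roll angle φ = 32.501° = 0.56724946 rad
x = r_b·(cos φ + φ·sin φ) = 71.128861·(0.84338207 + 0.56724946·0.53731433) = 81.668261
y = r_b·(sin φ − φ·cos φ) = 71.128861·(0.53731433 − 0.56724946·0.84338207) = 4.189938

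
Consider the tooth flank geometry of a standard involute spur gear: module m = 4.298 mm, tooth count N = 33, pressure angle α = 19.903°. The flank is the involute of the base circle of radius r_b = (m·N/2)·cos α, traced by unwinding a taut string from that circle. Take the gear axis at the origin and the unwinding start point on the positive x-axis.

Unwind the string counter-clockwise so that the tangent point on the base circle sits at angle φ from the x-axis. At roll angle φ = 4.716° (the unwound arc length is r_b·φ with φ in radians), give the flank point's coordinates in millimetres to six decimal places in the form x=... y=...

pitch radius r_p = m·N/2 = 4.298·33/2 = 70.917000
base radius r_b = r_p·cos α = 70.917000·cos 19.903° = 66.681149
roll angle φ = 4.716° = 0.08230973 rad
x = r_b·(cos φ + φ·sin φ) = 66.681149·(0.99661447 + 0.08230973·0.08221682) = 66.906645
y = r_b·(sin φ − φ·cos φ) = 66.681149·(0.08221682 − 0.08230973·0.99661447) = 0.012386

x=66.906645 y=0.012386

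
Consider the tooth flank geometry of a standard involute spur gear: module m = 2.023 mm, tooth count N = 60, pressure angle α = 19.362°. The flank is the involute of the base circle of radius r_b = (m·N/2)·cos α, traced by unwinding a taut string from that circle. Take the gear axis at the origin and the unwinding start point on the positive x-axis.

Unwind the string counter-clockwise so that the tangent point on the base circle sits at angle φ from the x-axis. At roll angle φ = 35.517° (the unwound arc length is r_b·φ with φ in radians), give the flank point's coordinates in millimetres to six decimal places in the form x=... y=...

pitch radius r_p = m·N/2 = 2.023·60/2 = 60.690000
base radius r_b = r_p·cos α = 60.690000·cos 19.362° = 57.257540
roll angle φ = 35.517° = 0.61988859 rad
x = r_b·(cos φ + φ·sin φ) = 57.257540·(0.81394318 + 0.61988859·0.58094448) = 67.224019
y = r_b·(sin φ − φ·cos φ) = 57.257540·(0.58094448 − 0.61988859·0.81394318) = 4.373926

x=67.224019 y=4.373926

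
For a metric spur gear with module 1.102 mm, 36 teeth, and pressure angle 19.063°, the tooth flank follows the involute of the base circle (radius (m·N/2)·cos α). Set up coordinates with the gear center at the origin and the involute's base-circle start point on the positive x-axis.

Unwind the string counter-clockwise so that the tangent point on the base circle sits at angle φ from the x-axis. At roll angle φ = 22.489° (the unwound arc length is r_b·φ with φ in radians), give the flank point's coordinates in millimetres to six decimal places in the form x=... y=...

pitch radius r_p = m·N/2 = 1.102·36/2 = 19.836000
base radius r_b = r_p·cos α = 19.836000·cos 19.063° = 18.748194
roll angle φ = 22.489° = 0.39250710 rad
x = r_b·(cos φ + φ·sin φ) = 18.748194·(0.92395299 + 0.39250710·0.38250605) = 20.137235
y = r_b·(sin φ − φ·cos φ) = 18.748194·(0.38250605 − 0.39250710·0.92395299) = 0.372113

x=20.137235 y=0.372113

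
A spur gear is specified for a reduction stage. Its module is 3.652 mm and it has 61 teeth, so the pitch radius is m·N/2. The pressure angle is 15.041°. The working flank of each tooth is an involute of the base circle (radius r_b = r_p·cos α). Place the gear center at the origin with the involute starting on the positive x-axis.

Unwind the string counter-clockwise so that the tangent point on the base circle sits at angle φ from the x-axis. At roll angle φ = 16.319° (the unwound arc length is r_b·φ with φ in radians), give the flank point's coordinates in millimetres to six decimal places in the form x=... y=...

pitch radius r_p = m·N/2 = 3.652·61/2 = 111.386000
base radius r_b = r_p·cos α = 111.386000·cos 15.041° = 107.569957
roll angle φ = 16.319° = 0.28482028 rad
x = r_b·(cos φ + φ·sin φ) = 107.569957·(0.95971217 + 0.28482028·0.28098498) = 111.845044
y = r_b·(sin φ − φ·cos φ) = 107.569957·(0.28098498 − 0.28482028·0.95971217) = 0.821779

x=111.845044 y=0.821779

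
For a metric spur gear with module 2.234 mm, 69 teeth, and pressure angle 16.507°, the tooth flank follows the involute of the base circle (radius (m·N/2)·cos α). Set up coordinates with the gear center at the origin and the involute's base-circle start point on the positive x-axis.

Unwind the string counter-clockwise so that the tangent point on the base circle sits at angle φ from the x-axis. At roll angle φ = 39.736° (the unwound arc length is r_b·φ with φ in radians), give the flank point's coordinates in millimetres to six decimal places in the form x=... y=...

pitch radius r_p = m·N/2 = 2.234·69/2 = 77.073000
base radius r_b = r_p·cos α = 77.073000·cos 16.507° = 73.896439
roll angle φ = 39.736° = 0.69352403 rad
x = r_b·(cos φ + φ·sin φ) = 73.896439·(0.76899805 + 0.69352403·0.63925112) = 89.587170
y = r_b·(sin φ − φ·cos φ) = 73.896439·(0.63925112 − 0.69352403·0.76899805) = 7.828034

x=89.587170 y=7.828034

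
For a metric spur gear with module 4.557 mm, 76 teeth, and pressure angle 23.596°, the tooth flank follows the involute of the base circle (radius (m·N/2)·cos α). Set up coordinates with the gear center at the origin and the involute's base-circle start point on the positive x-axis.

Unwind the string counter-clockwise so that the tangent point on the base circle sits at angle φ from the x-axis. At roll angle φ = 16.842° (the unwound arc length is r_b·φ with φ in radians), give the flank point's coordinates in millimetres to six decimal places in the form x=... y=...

x=165.396079 y=1.331919

pitch radius r_p = m·N/2 = 4.557·76/2 = 173.166000
base radius r_b = r_p·cos α = 173.166000·cos 23.596° = 158.687708
roll angle φ = 16.842° = 0.29394835 rad
x = r_b·(cos φ + φ·sin φ) = 158.687708·(0.95710737 + 0.29394835·0.28973347) = 165.396079
y = r_b·(sin φ − φ·cos φ) = 158.687708·(0.28973347 − 0.29394835·0.95710737) = 1.331919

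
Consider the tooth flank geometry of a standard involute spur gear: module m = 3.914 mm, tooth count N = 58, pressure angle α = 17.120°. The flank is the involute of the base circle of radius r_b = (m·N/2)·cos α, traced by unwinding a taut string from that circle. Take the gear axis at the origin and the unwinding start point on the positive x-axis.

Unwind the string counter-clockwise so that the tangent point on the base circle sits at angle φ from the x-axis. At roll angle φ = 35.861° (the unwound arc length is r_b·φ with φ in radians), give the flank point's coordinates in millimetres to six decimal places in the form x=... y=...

pitch radius r_p = m·N/2 = 3.914·58/2 = 113.506000
base radius r_b = r_p·cos α = 113.506000·cos 17.120° = 108.476585
roll angle φ = 35.861° = 0.62589252 rad
x = r_b·(cos φ + φ·sin φ) = 108.476585·(0.81044058 + 0.62589252·0.58582084) = 127.687948
y = r_b·(sin φ − φ·cos φ) = 108.476585·(0.58582084 − 0.62589252·0.81044058) = 8.523238

x=127.687948 y=8.523238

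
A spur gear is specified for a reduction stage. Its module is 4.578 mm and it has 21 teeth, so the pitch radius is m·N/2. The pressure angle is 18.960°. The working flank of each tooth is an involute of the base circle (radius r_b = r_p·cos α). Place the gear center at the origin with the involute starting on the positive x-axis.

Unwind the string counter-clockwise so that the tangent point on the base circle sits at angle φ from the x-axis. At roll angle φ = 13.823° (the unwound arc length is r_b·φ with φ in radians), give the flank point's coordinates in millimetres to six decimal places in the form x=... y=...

pitch radius r_p = m·N/2 = 4.578·21/2 = 48.069000
base radius r_b = r_p·cos α = 48.069000·cos 18.960° = 45.461047
roll angle φ = 13.823° = 0.24125686 rad
x = r_b·(cos φ + φ·sin φ) = 45.461047·(0.97103845 + 0.24125686·0.23892328) = 46.764885
y = r_b·(sin φ − φ·cos φ) = 45.461047·(0.23892328 − 0.24125686·0.97103845) = 0.211557

x=46.764885 y=0.211557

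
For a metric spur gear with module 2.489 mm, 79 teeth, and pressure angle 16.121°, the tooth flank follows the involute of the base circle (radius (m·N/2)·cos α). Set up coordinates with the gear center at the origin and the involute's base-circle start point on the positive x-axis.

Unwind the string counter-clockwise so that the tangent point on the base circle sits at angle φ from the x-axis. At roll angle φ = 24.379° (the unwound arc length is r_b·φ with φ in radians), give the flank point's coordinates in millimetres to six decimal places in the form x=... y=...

pitch radius r_p = m·N/2 = 2.489·79/2 = 98.315500
base radius r_b = r_p·cos α = 98.315500·cos 16.121° = 94.449484
roll angle φ = 24.379° = 0.42549382 rad
x = r_b·(cos φ + φ·sin φ) = 94.449484·(0.91083501 + 0.42549382·0.41277062) = 102.616186
y = r_b·(sin φ − φ·cos φ) = 94.449484·(0.41277062 − 0.42549382·0.91083501) = 2.381634

x=102.616186 y=2.381634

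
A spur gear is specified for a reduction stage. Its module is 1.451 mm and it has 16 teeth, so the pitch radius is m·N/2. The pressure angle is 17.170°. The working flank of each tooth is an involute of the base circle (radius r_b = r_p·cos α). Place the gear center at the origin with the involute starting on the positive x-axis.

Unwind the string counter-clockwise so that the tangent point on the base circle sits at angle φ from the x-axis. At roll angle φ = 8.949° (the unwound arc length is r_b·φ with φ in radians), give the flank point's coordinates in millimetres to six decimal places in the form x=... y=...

x=11.225122 y=0.014052

pitch radius r_p = m·N/2 = 1.451·16/2 = 11.608000
base radius r_b = r_p·cos α = 11.608000·cos 17.170° = 11.090667
roll angle φ = 8.949° = 0.15618951 rad
x = r_b·(cos φ + φ·sin φ) = 11.090667·(0.98782719 + 0.15618951·0.15555524) = 11.225122
y = r_b·(sin φ − φ·cos φ) = 11.090667·(0.15555524 − 0.15618951·0.98782719) = 0.014052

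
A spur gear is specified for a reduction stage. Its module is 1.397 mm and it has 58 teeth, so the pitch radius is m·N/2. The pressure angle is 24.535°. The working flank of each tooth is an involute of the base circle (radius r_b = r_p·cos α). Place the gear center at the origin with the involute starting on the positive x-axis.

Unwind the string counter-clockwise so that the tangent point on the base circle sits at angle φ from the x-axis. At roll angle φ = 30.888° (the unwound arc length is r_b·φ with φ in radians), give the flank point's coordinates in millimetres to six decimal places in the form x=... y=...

x=41.827624 y=1.869399

pitch radius r_p = m·N/2 = 1.397·58/2 = 40.513000
base radius r_b = r_p·cos α = 40.513000·cos 24.535° = 36.854991
roll angle φ = 30.888° = 0.53909730 rad
x = r_b·(cos φ + φ·sin φ) = 36.854991·(0.85817244 + 0.53909730·0.51336153) = 41.827624
y = r_b·(sin φ − φ·cos φ) = 36.854991·(0.51336153 − 0.53909730·0.85817244) = 1.869399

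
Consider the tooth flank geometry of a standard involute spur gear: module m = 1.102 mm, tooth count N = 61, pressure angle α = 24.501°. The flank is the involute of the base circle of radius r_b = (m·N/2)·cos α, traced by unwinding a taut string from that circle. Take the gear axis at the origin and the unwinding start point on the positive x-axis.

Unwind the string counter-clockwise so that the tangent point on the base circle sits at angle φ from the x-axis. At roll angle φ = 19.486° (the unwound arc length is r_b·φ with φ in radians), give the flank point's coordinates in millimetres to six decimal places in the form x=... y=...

pitch radius r_p = m·N/2 = 1.102·61/2 = 33.611000
base radius r_b = r_p·cos α = 33.611000·cos 24.501° = 30.584465
roll angle φ = 19.486° = 0.34009486 rad
x = r_b·(cos φ + φ·sin φ) = 30.584465·(0.94272303 + 0.34009486·0.33357652) = 32.302415
y = r_b·(sin φ − φ·cos φ) = 30.584465·(0.33357652 − 0.34009486·0.94272303) = 0.396413

x=32.302415 y=0.396413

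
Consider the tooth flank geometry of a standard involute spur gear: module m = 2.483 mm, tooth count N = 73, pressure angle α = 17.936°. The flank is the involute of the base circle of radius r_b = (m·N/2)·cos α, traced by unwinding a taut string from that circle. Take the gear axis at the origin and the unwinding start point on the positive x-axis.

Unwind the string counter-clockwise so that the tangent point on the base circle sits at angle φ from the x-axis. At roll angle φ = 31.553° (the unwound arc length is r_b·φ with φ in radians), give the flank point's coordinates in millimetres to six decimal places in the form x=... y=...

x=98.325186 y=4.656262

pitch radius r_p = m·N/2 = 2.483·73/2 = 90.629500
base radius r_b = r_p·cos α = 90.629500·cos 17.936° = 86.225006
roll angle φ = 31.553° = 0.55070374 rad
x = r_b·(cos φ + φ·sin φ) = 86.225006·(0.85215648 + 0.55070374·0.52328705) = 98.325186
y = r_b·(sin φ − φ·cos φ) = 86.225006·(0.52328705 − 0.55070374·0.85215648) = 4.656262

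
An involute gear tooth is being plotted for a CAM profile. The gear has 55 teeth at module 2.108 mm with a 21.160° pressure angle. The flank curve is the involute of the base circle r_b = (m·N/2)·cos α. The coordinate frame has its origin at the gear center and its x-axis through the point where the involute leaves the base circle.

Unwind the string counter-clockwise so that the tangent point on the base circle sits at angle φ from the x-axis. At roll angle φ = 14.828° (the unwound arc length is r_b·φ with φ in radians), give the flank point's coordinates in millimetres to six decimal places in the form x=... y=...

x=55.841644 y=0.310266

pitch radius r_p = m·N/2 = 2.108·55/2 = 57.970000
base radius r_b = r_p·cos α = 57.970000·cos 21.160° = 54.061433
roll angle φ = 14.828° = 0.25879742 rad
x = r_b·(cos φ + φ·sin φ) = 54.061433·(0.96669844 + 0.25879742·0.25591821) = 55.841644
y = r_b·(sin φ − φ·cos φ) = 54.061433·(0.25591821 − 0.25879742·0.96669844) = 0.310266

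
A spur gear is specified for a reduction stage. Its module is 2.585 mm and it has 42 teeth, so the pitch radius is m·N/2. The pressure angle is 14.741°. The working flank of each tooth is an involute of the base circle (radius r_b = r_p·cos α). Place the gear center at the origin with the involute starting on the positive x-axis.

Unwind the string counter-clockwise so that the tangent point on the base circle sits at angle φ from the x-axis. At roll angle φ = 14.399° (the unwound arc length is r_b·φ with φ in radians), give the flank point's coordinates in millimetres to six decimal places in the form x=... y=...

x=54.129984 y=0.275999

pitch radius r_p = m·N/2 = 2.585·42/2 = 54.285000
base radius r_b = r_p·cos α = 54.285000·cos 14.741° = 52.498259
roll angle φ = 14.399° = 0.25130996 rad
x = r_b·(cos φ + φ·sin φ) = 52.498259·(0.96858750 + 0.25130996·0.24867298) = 54.129984
y = r_b·(sin φ − φ·cos φ) = 52.498259·(0.24867298 − 0.25130996·0.96858750) = 0.275999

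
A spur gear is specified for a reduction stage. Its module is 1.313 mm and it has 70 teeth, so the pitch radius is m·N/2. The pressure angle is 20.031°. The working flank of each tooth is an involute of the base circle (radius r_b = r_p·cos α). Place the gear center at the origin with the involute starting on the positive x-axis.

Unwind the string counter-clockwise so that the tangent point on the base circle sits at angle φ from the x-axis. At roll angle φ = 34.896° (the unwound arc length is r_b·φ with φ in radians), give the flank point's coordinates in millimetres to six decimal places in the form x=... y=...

pitch radius r_p = m·N/2 = 1.313·70/2 = 45.955000
base radius r_b = r_p·cos α = 45.955000·cos 20.031° = 43.175064
roll angle φ = 34.896° = 0.60905010 rad
x = r_b·(cos φ + φ·sin φ) = 43.175064·(0.82019182 + 0.60905010·0.57208861) = 50.455349
y = r_b·(sin φ − φ·cos φ) = 43.175064·(0.57208861 − 0.60905010·0.82019182) = 3.132382

x=50.455349 y=3.132382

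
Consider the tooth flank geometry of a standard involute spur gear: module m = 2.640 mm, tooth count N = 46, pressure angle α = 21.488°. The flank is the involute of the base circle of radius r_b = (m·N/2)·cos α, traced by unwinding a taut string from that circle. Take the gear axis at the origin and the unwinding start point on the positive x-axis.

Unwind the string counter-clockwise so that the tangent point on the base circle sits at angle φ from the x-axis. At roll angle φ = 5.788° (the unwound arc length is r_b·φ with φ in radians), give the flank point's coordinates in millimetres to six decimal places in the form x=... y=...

pitch radius r_p = m·N/2 = 2.640·46/2 = 60.720000
base radius r_b = r_p·cos α = 60.720000·cos 21.488° = 56.499614
roll angle φ = 5.788° = 0.10101966 rad
x = r_b·(cos φ + φ·sin φ) = 56.499614·(0.99490185 + 0.10101966·0.10084793) = 56.787168
y = r_b·(sin φ − φ·cos φ) = 56.499614·(0.10084793 − 0.10101966·0.99490185) = 0.019395

x=56.787168 y=0.019395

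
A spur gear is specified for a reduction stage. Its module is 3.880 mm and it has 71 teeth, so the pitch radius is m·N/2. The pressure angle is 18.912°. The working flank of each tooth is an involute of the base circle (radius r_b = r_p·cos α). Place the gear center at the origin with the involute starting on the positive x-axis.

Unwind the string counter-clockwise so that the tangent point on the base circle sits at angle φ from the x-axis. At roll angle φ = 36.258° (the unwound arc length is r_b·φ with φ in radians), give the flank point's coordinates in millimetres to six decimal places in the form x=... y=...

pitch radius r_p = m·N/2 = 3.880·71/2 = 137.740000
base radius r_b = r_p·cos α = 137.740000·cos 18.912° = 130.304450
roll angle φ = 36.258° = 0.63282148 rad
x = r_b·(cos φ + φ·sin φ) = 130.304450·(0.80636203 + 0.63282148·0.59142224) = 153.840917
y = r_b·(sin φ − φ·cos φ) = 130.304450·(0.59142224 − 0.63282148·0.80636203) = 10.572776

x=153.840917 y=10.572776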